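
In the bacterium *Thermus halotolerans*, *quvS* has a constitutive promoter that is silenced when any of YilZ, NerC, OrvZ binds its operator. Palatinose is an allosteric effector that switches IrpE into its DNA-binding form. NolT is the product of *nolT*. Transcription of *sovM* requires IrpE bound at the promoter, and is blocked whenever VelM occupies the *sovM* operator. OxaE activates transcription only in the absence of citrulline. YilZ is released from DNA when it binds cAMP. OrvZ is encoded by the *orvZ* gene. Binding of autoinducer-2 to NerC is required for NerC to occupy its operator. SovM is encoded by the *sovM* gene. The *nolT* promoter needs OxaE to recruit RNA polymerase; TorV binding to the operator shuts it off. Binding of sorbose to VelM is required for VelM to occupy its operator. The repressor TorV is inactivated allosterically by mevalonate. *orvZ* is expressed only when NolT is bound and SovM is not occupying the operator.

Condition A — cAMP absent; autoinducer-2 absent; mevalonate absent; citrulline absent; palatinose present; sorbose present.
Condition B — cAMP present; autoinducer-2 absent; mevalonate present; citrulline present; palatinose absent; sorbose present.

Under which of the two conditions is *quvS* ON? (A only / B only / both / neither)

Condition A:
cAMP is absent, so YilZ is active.
Autoinducer-2 is absent, so NerC is inactive.
Mevalonate is absent, so TorV is active.
Citrulline is absent, so OxaE is active.
With repressor TorV bound, *nolT* is not transcribed.
So NolT is not produced.
Palatinose is present, so IrpE is active.
Sorbose is present, so VelM is active.
With repressor VelM bound, *sovM* is not transcribed.
So SovM is not produced.
Required activator NolT is absent, so *orvZ* is not transcribed.
So OrvZ is not produced.
With repressor YilZ bound, *quvS* is not transcribed.
→ *quvS* is OFF in A.
Condition B:
cAMP is present, so YilZ is inactive.
Autoinducer-2 is absent, so NerC is inactive.
Mevalonate is present, so TorV is inactive.
Citrulline is present, so OxaE is inactive.
Required activator OxaE is absent, so *nolT* is not transcribed.
So NolT is not produced.
Palatinose is absent, so IrpE is inactive.
Sorbose is present, so VelM is active.
With repressor VelM bound, *sovM* is not transcribed.
So SovM is not produced.
Required activator NolT is absent, so *orvZ* is not transcribed.
So OrvZ is not produced.
With no repressor bound, *quvS* is transcribed.
→ *quvS* is ON in B.

B only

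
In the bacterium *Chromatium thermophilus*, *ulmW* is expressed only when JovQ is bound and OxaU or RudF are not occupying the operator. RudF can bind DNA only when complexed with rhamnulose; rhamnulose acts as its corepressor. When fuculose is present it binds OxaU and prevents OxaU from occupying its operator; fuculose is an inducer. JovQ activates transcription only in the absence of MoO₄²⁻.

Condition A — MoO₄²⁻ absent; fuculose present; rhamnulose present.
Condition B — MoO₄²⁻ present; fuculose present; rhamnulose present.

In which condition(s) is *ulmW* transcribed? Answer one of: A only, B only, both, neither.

neither

Condition A:
MoO₄²⁻ is absent, so JovQ is active.
Fuculose is present, so OxaU is inactive.
Rhamnulose is present, so RudF is active.
With repressor RudF bound, *ulmW* is not transcribed.
→ *ulmW* is OFF in A.
Condition B:
MoO₄²⁻ is present, so JovQ is inactive.
Fuculose is present, so OxaU is inactive.
Rhamnulose is present, so RudF is active.
With repressor RudF bound, *ulmW* is not transcribed.
→ *ulmW* is OFF in B.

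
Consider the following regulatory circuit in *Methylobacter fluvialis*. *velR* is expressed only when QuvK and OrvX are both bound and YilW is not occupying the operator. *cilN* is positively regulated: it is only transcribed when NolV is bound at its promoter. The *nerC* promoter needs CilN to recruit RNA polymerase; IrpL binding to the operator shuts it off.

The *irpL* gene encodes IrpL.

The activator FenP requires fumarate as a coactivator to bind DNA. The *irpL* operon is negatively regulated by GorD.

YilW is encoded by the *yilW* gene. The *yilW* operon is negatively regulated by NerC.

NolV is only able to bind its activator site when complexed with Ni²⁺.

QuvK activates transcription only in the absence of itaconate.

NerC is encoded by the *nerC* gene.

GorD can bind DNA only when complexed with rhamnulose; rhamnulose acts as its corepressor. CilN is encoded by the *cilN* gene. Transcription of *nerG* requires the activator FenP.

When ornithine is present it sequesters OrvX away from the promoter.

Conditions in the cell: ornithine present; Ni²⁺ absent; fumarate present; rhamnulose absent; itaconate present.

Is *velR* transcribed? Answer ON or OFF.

OFF

Itaconate is present, so QuvK is inactive.
Rhamnulose is absent, so GorD is inactive.
With no repressor bound, *irpL* is transcribed.
So IrpL is produced and active.
Ni²⁺ is absent, so NolV is inactive.
Required activator NolV is absent, so *cilN* is not transcribed.
So CilN is not produced.
With repressor IrpL bound, *nerC* is not transcribed.
So NerC is not produced.
With no repressor bound, *yilW* is transcribed.
So YilW is produced and active.
Ornithine is present, so OrvX is inactive.
With repressor YilW bound, *velR* is not transcribed.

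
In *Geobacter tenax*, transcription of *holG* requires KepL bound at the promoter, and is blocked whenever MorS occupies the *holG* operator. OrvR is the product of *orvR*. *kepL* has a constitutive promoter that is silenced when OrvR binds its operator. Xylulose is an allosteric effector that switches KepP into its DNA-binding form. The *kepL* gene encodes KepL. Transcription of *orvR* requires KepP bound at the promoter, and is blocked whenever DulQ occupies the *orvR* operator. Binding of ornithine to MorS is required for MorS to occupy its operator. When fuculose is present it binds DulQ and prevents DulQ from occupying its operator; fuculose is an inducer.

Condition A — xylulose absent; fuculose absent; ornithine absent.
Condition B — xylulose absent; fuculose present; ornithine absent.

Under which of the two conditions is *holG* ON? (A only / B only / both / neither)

Condition A:
Xylulose is absent, so KepP is inactive.
Fuculose is absent, so DulQ is active.
With repressor DulQ bound, *orvR* is not transcribed.
So OrvR is not produced.
With no repressor bound, *kepL* is transcribed.
So KepL is produced and active.
Ornithine is absent, so MorS is inactive.
No repressor is bound and KepL is active, so *holG* is transcribed.
→ *holG* is ON in A.
Condition B:
Xylulose is absent, so KepP is inactive.
Fuculose is present, so DulQ is inactive.
Required activator KepP is absent, so *orvR* is not transcribed.
So OrvR is not produced.
With no repressor bound, *kepL* is transcribed.
So KepL is produced and active.
Ornithine is absent, so MorS is inactive.
No repressor is bound and KepL is active, so *holG* is transcribed.
→ *holG* is ON in B.

both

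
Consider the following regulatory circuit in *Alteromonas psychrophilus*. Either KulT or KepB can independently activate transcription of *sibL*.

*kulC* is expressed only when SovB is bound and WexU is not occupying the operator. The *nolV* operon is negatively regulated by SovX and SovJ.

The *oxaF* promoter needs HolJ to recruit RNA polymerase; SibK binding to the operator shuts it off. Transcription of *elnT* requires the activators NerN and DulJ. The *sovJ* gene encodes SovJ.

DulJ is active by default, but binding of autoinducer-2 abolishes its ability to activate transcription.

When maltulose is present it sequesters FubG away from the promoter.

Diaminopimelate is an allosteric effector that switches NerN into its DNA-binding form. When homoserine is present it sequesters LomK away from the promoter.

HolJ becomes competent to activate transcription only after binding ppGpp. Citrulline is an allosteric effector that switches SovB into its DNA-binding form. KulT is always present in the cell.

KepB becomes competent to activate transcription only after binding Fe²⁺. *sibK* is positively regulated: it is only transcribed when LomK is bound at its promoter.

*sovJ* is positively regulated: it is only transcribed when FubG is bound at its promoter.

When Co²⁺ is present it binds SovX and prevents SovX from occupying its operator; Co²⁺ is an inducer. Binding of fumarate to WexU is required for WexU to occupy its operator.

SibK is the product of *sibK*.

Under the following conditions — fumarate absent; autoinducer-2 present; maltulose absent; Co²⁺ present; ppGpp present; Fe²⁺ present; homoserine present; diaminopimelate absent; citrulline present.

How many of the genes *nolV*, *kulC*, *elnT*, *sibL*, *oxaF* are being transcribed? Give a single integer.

Co²⁺ is present, so SovX is inactive.
Maltulose is absent, so FubG is active.
No repressor is bound and FubG is active, so *sovJ* is transcribed.
So SovJ is produced and active.
With repressor SovJ bound, *nolV* is not transcribed.
→ *nolV* is OFF.
Fumarate is absent, so WexU is inactive.
Citrulline is present, so SovB is active.
No repressor is bound and SovB is active, so *kulC* is transcribed.
→ *kulC* is ON.
Diaminopimelate is absent, so NerN is inactive.
Autoinducer-2 is present, so DulJ is inactive.
Required activator NerN is absent, so *elnT* is not transcribed.
→ *elnT* is OFF.
KulT is produced constitutively and is active.
Fe²⁺ is present, so KepB is active.
Activator KulT is present, so *sibL* is transcribed.
→ *sibL* is ON.
ppGpp is present, so HolJ is active.
Homoserine is present, so LomK is inactive.
Required activator LomK is absent, so *sibK* is not transcribed.
So SibK is not produced.
No repressor is bound and HolJ is active, so *oxaF* is transcribed.
→ *oxaF* is ON.
3 of the 5 genes are transcribed.

3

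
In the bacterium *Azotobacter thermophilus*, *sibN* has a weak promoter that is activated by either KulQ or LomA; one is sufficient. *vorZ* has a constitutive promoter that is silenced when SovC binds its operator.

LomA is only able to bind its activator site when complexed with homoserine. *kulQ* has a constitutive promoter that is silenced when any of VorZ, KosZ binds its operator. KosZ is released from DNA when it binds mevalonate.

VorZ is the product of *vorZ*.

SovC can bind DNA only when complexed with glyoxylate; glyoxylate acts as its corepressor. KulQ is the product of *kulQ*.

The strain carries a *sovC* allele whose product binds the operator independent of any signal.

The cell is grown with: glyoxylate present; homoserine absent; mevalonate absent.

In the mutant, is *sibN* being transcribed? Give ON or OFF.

OFF

SovC is constitutively active in this strain.
With repressor SovC bound, *vorZ* is not transcribed.
So VorZ is not produced.
Mevalonate is absent, so KosZ is active.
With repressor KosZ bound, *kulQ* is not transcribed.
So KulQ is not produced.
Homoserine is absent, so LomA is inactive.
No activator is available at the *sibN* promoter, so *sibN* is not transcribed.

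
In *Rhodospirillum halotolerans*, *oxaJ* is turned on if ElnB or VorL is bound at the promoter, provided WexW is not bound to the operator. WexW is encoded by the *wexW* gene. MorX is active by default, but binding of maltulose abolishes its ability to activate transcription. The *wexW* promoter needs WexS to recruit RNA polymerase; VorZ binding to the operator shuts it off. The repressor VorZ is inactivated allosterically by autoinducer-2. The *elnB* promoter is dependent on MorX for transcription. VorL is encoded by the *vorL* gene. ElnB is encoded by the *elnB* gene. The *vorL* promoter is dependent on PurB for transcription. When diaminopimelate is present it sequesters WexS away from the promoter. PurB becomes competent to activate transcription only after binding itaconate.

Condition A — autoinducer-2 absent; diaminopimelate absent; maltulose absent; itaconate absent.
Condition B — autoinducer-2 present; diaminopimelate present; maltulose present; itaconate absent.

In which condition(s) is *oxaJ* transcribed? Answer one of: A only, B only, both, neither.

A only

Condition A:
Autoinducer-2 is absent, so VorZ is active.
Diaminopimelate is absent, so WexS is active.
With repressor VorZ bound, *wexW* is not transcribed.
So WexW is not produced.
Maltulose is absent, so MorX is active.
No repressor is bound and MorX is active, so *elnB* is transcribed.
So ElnB is produced and active.
Itaconate is absent, so PurB is inactive.
Required activator PurB is absent, so *vorL* is not transcribed.
So VorL is not produced.
Activator ElnB is present, so *oxaJ* is transcribed.
→ *oxaJ* is ON in A.
Condition B:
Autoinducer-2 is present, so VorZ is inactive.
Diaminopimelate is present, so WexS is inactive.
Required activator WexS is absent, so *wexW* is not transcribed.
So WexW is not produced.
Maltulose is present, so MorX is inactive.
Required activator MorX is absent, so *elnB* is not transcribed.
So ElnB is not produced.
Itaconate is absent, so PurB is inactive.
Required activator PurB is absent, so *vorL* is not transcribed.
So VorL is not produced.
No activator is available at the *oxaJ* promoter, so *oxaJ* is not transcribed.
→ *oxaJ* is OFF in B.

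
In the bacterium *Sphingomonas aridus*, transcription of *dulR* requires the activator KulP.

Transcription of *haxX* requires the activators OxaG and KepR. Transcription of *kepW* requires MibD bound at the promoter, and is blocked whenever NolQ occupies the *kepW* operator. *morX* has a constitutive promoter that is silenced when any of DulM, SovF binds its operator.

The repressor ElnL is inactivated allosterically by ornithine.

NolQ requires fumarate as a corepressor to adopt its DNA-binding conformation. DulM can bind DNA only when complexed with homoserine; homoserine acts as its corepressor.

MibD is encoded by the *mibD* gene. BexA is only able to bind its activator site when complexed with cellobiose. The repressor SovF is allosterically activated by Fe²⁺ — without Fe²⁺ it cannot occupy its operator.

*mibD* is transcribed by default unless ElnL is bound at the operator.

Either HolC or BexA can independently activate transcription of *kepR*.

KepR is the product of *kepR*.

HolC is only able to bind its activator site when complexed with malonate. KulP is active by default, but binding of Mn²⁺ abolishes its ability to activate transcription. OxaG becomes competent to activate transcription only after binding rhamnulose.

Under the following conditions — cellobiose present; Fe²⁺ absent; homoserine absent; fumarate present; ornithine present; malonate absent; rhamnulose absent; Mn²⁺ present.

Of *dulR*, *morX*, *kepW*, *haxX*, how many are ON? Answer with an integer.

1

Mn²⁺ is present, so KulP is inactive.
Required activator KulP is absent, so *dulR* is not transcribed.
→ *dulR* is OFF.
Homoserine is absent, so DulM is inactive.
Fe²⁺ is absent, so SovF is inactive.
With no repressor bound, *morX* is transcribed.
→ *morX* is ON.
Ornithine is present, so ElnL is inactive.
With no repressor bound, *mibD* is transcribed.
So MibD is produced and active.
Fumarate is present, so NolQ is active.
With repressor NolQ bound, *kepW* is not transcribed.
→ *kepW* is OFF.
Rhamnulose is absent, so OxaG is inactive.
Malonate is absent, so HolC is inactive.
Cellobiose is present, so BexA is active.
Activator BexA is present, so *kepR* is transcribed.
So KepR is produced and active.
Required activator OxaG is absent, so *haxX* is not transcribed.
→ *haxX* is OFF.
1 of the 4 genes is transcribed.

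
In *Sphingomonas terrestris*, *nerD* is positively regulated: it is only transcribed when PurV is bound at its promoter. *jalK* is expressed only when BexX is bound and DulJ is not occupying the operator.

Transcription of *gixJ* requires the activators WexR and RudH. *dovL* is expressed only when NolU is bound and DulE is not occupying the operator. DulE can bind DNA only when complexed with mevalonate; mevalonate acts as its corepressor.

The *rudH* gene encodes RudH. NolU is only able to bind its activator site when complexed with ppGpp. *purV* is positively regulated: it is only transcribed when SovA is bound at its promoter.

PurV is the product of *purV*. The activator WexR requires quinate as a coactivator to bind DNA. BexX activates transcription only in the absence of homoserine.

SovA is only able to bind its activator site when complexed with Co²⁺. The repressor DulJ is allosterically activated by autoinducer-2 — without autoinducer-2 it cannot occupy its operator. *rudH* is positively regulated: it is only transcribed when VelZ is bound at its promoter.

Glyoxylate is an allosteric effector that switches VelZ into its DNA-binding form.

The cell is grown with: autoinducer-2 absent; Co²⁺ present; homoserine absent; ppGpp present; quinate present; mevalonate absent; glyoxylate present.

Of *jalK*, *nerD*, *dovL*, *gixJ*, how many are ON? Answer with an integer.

Homoserine is absent, so BexX is active.
Autoinducer-2 is absent, so DulJ is inactive.
No repressor is bound and BexX is active, so *jalK* is transcribed.
→ *jalK* is ON.
Co²⁺ is present, so SovA is active.
No repressor is bound and SovA is active, so *purV* is transcribed.
So PurV is produced and active.
No repressor is bound and PurV is active, so *nerD* is transcribed.
→ *nerD* is ON.
ppGpp is present, so NolU is active.
Mevalonate is absent, so DulE is inactive.
No repressor is bound and NolU is active, so *dovL* is transcribed.
→ *dovL* is ON.
Quinate is present, so WexR is active.
Glyoxylate is present, so VelZ is active.
No repressor is bound and VelZ is active, so *rudH* is transcribed.
So RudH is produced and active.
No repressor is bound and WexR and RudH are active, so *gixJ* is transcribed.
→ *gixJ* is ON.
4 of the 4 genes are transcribed.

4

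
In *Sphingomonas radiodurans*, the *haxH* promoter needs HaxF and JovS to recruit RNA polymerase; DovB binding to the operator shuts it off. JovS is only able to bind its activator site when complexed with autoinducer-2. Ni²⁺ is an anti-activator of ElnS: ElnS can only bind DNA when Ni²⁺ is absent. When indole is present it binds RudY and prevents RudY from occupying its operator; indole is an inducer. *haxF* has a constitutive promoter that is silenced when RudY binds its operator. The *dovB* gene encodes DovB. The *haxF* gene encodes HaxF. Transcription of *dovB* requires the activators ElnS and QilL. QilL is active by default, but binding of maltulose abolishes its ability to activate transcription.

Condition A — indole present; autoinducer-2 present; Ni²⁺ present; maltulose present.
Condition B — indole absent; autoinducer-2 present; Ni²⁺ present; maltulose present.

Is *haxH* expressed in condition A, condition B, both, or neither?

A only

Condition A:
Indole is present, so RudY is inactive.
With no repressor bound, *haxF* is transcribed.
So HaxF is produced and active.
Autoinducer-2 is present, so JovS is active.
Ni²⁺ is present, so ElnS is inactive.
Maltulose is present, so QilL is inactive.
Required activator ElnS is absent, so *dovB* is not transcribed.
So DovB is not produced.
No repressor is bound and HaxF and JovS are active, so *haxH* is transcribed.
→ *haxH* is ON in A.
Condition B:
Indole is absent, so RudY is active.
With repressor RudY bound, *haxF* is not transcribed.
So HaxF is not produced.
Autoinducer-2 is present, so JovS is active.
Ni²⁺ is present, so ElnS is inactive.
Maltulose is present, so QilL is inactive.
Required activator ElnS is absent, so *dovB* is not transcribed.
So DovB is not produced.
Required activator HaxF is absent, so *haxH* is not transcribed.
→ *haxH* is OFF in B.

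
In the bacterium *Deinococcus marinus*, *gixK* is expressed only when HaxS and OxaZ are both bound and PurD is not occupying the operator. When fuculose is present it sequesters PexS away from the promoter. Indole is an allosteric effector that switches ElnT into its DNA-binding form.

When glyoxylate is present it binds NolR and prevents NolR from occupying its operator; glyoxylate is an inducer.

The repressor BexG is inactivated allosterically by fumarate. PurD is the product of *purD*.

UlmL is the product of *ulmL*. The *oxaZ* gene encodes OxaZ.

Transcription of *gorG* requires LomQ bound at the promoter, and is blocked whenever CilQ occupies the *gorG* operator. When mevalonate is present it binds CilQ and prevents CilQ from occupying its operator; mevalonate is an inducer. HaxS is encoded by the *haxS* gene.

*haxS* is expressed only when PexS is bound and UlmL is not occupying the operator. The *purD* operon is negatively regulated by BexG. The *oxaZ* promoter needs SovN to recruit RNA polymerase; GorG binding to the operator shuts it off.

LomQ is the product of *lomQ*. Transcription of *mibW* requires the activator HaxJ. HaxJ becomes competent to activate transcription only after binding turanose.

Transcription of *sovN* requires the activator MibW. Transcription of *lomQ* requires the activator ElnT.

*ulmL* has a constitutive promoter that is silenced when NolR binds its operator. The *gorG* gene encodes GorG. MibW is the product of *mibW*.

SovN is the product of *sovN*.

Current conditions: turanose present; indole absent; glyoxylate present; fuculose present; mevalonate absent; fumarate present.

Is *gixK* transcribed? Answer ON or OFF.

OFF

Glyoxylate is present, so NolR is inactive.
With no repressor bound, *ulmL* is transcribed.
So UlmL is produced and active.
Fuculose is present, so PexS is inactive.
With repressor UlmL bound, *haxS* is not transcribed.
So HaxS is not produced.
Fumarate is present, so BexG is inactive.
With no repressor bound, *purD* is transcribed.
So PurD is produced and active.
Turanose is present, so HaxJ is active.
No repressor is bound and HaxJ is active, so *mibW* is transcribed.
So MibW is produced and active.
No repressor is bound and MibW is active, so *sovN* is transcribed.
So SovN is produced and active.
Indole is absent, so ElnT is inactive.
Required activator ElnT is absent, so *lomQ* is not transcribed.
So LomQ is not produced.
Mevalonate is absent, so CilQ is active.
With repressor CilQ bound, *gorG* is not transcribed.
So GorG is not produced.
No repressor is bound and SovN is active, so *oxaZ* is transcribed.
So OxaZ is produced and active.
With repressor PurD bound, *gixK* is not transcribed.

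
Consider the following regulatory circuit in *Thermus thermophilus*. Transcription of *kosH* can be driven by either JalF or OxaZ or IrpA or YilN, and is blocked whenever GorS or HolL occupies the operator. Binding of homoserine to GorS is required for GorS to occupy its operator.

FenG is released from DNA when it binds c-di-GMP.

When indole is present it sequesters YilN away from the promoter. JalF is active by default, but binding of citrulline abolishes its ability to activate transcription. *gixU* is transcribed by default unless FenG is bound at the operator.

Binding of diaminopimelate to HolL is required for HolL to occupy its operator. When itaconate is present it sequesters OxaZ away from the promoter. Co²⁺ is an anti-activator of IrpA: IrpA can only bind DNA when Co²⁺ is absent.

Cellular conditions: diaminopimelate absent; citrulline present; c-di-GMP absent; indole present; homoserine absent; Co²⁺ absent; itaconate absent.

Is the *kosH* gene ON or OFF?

ON

Homoserine is absent, so GorS is inactive.
Citrulline is present, so JalF is inactive.
Itaconate is absent, so OxaZ is active.
Co²⁺ is absent, so IrpA is active.
Indole is present, so YilN is inactive.
Diaminopimelate is absent, so HolL is inactive.
Activator OxaZ is present, so *kosH* is transcribed.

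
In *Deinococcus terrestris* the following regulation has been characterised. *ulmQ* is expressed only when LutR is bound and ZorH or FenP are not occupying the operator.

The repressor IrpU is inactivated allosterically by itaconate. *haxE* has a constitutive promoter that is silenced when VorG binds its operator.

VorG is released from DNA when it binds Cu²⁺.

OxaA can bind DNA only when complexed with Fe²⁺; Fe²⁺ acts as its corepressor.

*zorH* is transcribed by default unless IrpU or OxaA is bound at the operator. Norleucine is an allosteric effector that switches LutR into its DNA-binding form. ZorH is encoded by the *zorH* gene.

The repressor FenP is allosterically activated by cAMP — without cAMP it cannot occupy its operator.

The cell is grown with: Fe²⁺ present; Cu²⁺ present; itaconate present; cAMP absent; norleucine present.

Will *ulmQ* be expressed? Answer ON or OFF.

ON

Itaconate is present, so IrpU is inactive.
Fe²⁺ is present, so OxaA is active.
With repressor OxaA bound, *zorH* is not transcribed.
So ZorH is not produced.
Norleucine is present, so LutR is active.
cAMP is absent, so FenP is inactive.
No repressor is bound and LutR is active, so *ulmQ* is transcribed.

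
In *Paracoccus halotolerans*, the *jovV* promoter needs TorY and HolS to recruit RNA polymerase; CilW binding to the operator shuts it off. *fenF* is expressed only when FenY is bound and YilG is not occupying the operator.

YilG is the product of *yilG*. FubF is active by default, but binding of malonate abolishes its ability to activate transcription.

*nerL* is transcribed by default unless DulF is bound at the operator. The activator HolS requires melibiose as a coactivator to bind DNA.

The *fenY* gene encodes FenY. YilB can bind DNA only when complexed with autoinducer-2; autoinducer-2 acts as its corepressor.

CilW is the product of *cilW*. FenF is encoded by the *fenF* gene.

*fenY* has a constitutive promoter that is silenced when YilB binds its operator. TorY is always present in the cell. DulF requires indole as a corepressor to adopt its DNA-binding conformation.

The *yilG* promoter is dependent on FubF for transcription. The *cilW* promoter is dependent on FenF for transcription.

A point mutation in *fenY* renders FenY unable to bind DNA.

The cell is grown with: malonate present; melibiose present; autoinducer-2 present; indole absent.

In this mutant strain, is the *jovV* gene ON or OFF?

TorY is produced constitutively and is active.
Melibiose is present, so HolS is active.
Malonate is present, so FubF is inactive.
Required activator FubF is absent, so *yilG* is not transcribed.
So YilG is not produced.
FenY is non-functional in this strain, so it has no effect.
Required activator FenY is absent, so *fenF* is not transcribed.
So FenF is not produced.
Required activator FenF is absent, so *cilW* is not transcribed.
So CilW is not produced.
No repressor is bound and TorY and HolS are active, so *jovV* is transcribed.

ON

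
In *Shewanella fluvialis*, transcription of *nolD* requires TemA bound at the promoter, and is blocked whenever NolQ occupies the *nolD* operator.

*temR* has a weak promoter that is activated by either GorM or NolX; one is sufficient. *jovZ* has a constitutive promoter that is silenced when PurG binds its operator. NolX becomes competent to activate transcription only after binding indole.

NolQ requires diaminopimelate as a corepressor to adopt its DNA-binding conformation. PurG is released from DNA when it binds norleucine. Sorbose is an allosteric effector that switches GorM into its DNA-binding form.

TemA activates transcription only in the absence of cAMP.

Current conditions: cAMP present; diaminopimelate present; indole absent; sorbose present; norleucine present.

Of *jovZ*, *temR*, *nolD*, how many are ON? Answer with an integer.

Norleucine is present, so PurG is inactive.
With no repressor bound, *jovZ* is transcribed.
→ *jovZ* is ON.
Sorbose is present, so GorM is active.
Indole is absent, so NolX is inactive.
Activator GorM is present, so *temR* is transcribed.
→ *temR* is ON.
Diaminopimelate is present, so NolQ is active.
cAMP is present, so TemA is inactive.
With repressor NolQ bound, *nolD* is not transcribed.
→ *nolD* is OFF.
2 of the 3 genes are transcribed.

2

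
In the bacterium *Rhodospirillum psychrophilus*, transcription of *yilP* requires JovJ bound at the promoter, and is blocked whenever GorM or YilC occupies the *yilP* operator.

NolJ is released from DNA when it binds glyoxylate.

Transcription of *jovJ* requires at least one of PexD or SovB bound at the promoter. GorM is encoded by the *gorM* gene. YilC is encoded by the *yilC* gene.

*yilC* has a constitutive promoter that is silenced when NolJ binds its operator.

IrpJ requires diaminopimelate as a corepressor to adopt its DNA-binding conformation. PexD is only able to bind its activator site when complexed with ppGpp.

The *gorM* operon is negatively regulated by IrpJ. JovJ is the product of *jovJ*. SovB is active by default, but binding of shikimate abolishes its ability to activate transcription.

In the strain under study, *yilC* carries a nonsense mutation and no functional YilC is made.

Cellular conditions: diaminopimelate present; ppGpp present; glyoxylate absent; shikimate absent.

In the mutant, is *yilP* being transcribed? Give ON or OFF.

Diaminopimelate is present, so IrpJ is active.
With repressor IrpJ bound, *gorM* is not transcribed.
So GorM is not produced.
YilC is non-functional in this strain, so it has no effect.
ppGpp is present, so PexD is active.
Shikimate is absent, so SovB is active.
Activator PexD is present, so *jovJ* is transcribed.
So JovJ is produced and active.
No repressor is bound and JovJ is active, so *yilP* is transcribed.

ON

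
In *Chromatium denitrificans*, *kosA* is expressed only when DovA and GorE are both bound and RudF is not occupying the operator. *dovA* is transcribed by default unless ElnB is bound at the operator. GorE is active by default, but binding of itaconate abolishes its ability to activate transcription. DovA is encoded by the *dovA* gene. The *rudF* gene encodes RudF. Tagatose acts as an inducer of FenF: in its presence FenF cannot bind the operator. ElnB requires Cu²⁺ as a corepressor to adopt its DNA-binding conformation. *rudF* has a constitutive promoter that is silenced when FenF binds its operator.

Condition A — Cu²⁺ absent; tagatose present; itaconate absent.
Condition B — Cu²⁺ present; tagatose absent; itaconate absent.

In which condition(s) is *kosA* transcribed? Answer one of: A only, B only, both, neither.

Condition A:
Cu²⁺ is absent, so ElnB is inactive.
With no repressor bound, *dovA* is transcribed.
So DovA is produced and active.
Tagatose is present, so FenF is inactive.
With no repressor bound, *rudF* is transcribed.
So RudF is produced and active.
Itaconate is absent, so GorE is active.
With repressor RudF bound, *kosA* is not transcribed.
→ *kosA* is OFF in A.
Condition B:
Cu²⁺ is present, so ElnB is active.
With repressor ElnB bound, *dovA* is not transcribed.
So DovA is not produced.
Tagatose is absent, so FenF is active.
With repressor FenF bound, *rudF* is not transcribed.
So RudF is not produced.
Itaconate is absent, so GorE is active.
Required activator DovA is absent, so *kosA* is not transcribed.
→ *kosA* is OFF in B.

neither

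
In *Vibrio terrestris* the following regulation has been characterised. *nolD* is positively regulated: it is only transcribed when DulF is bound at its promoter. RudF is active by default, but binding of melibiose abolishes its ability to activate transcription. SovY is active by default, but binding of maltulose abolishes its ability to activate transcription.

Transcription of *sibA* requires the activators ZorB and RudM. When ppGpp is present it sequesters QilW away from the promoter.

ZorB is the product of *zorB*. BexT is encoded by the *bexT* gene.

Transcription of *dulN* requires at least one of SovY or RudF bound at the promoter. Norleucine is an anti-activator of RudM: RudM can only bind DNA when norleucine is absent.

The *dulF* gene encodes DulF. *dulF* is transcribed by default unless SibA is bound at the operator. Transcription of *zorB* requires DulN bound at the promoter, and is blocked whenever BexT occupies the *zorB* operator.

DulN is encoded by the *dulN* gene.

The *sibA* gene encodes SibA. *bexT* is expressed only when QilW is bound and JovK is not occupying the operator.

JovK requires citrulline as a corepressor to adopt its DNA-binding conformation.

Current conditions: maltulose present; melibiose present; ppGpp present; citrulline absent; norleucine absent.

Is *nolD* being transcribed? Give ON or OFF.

ON

Maltulose is present, so SovY is inactive.
Melibiose is present, so RudF is inactive.
No activator is available at the *dulN* promoter, so *dulN* is not transcribed.
So DulN is not produced.
Citrulline is absent, so JovK is inactive.
ppGpp is present, so QilW is inactive.
Required activator QilW is absent, so *bexT* is not transcribed.
So BexT is not produced.
Required activator DulN is absent, so *zorB* is not transcribed.
So ZorB is not produced.
Norleucine is absent, so RudM is active.
Required activator ZorB is absent, so *sibA* is not transcribed.
So SibA is not produced.
With no repressor bound, *dulF* is transcribed.
So DulF is produced and active.
No repressor is bound and DulF is active, so *nolD* is transcribed.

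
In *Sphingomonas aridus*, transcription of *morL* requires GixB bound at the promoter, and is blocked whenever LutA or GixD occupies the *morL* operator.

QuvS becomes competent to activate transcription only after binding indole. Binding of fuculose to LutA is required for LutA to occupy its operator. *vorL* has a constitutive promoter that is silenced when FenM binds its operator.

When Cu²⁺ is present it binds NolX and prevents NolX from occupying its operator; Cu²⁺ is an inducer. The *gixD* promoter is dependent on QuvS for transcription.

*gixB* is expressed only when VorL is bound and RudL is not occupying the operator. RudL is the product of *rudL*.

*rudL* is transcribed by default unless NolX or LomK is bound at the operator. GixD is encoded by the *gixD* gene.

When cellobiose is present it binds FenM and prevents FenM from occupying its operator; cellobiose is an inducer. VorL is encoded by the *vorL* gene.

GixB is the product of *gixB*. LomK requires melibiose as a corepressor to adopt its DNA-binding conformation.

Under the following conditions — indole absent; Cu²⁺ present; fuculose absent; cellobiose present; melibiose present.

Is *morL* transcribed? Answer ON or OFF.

ON

Fuculose is absent, so LutA is inactive.
Cu²⁺ is present, so NolX is inactive.
Melibiose is present, so LomK is active.
With repressor LomK bound, *rudL* is not transcribed.
So RudL is not produced.
Cellobiose is present, so FenM is inactive.
With no repressor bound, *vorL* is transcribed.
So VorL is produced and active.
No repressor is bound and VorL is active, so *gixB* is transcribed.
So GixB is produced and active.
Indole is absent, so QuvS is inactive.
Required activator QuvS is absent, so *gixD* is not transcribed.
So GixD is not produced.
No repressor is bound and GixB is active, so *morL* is transcribed.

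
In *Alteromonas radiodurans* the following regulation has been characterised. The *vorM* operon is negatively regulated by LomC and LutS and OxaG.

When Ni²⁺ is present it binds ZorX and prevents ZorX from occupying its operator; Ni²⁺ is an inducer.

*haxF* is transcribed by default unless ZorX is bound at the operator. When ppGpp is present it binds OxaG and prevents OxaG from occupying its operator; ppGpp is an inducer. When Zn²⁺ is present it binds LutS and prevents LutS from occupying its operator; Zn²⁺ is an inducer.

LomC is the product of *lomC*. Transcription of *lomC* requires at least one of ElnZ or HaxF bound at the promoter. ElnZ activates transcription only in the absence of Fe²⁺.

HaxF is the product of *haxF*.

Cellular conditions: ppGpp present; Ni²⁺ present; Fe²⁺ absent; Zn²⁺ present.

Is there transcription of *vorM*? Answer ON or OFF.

OFF

Fe²⁺ is absent, so ElnZ is active.
Ni²⁺ is present, so ZorX is inactive.
With no repressor bound, *haxF* is transcribed.
So HaxF is produced and active.
Activator ElnZ is present, so *lomC* is transcribed.
So LomC is produced and active.
Zn²⁺ is present, so LutS is inactive.
ppGpp is present, so OxaG is inactive.
With repressor LomC bound, *vorM* is not transcribed.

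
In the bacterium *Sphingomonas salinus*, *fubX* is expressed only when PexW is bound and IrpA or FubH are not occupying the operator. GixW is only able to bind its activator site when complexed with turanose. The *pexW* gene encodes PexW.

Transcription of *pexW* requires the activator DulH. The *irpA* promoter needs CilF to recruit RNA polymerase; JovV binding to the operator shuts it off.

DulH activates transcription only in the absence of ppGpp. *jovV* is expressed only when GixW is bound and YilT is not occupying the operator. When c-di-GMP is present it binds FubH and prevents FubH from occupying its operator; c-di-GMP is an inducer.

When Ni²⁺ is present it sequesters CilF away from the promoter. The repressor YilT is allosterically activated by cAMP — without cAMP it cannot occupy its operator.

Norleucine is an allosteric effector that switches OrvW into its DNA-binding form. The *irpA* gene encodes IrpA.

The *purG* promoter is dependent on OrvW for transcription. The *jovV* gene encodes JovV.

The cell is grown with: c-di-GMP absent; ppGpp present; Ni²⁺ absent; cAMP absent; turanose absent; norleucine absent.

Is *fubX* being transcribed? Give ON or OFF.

Ni²⁺ is absent, so CilF is active.
Turanose is absent, so GixW is inactive.
cAMP is absent, so YilT is inactive.
Required activator GixW is absent, so *jovV* is not transcribed.
So JovV is not produced.
No repressor is bound and CilF is active, so *irpA* is transcribed.
So IrpA is produced and active.
c-di-GMP is absent, so FubH is active.
ppGpp is present, so DulH is inactive.
Required activator DulH is absent, so *pexW* is not transcribed.
So PexW is not produced.
With repressor IrpA bound, *fubX* is not transcribed.

OFF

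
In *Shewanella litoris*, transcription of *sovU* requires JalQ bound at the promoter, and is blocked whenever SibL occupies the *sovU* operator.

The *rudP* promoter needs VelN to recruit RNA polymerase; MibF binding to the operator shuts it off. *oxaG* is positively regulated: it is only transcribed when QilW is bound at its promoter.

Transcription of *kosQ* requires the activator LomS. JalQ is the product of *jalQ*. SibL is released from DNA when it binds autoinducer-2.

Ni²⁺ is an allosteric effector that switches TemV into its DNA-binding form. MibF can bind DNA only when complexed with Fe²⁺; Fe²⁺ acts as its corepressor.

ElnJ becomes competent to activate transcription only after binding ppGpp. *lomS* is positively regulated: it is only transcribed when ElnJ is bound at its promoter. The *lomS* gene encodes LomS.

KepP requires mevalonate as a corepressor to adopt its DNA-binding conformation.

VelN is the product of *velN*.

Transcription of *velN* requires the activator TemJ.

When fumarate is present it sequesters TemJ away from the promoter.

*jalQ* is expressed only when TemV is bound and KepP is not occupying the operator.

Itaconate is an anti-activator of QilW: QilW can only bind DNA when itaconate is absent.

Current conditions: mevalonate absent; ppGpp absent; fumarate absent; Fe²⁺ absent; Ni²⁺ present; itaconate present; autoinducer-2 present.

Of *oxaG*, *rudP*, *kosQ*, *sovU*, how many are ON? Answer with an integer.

2

Itaconate is present, so QilW is inactive.
Required activator QilW is absent, so *oxaG* is not transcribed.
→ *oxaG* is OFF.
Fumarate is absent, so TemJ is active.
No repressor is bound and TemJ is active, so *velN* is transcribed.
So VelN is produced and active.
Fe²⁺ is absent, so MibF is inactive.
No repressor is bound and VelN is active, so *rudP* is transcribed.
→ *rudP* is ON.
ppGpp is absent, so ElnJ is inactive.
Required activator ElnJ is absent, so *lomS* is not transcribed.
So LomS is not produced.
Required activator LomS is absent, so *kosQ* is not transcribed.
→ *kosQ* is OFF.
Mevalonate is absent, so KepP is inactive.
Ni²⁺ is present, so TemV is active.
No repressor is bound and TemV is active, so *jalQ* is transcribed.
So JalQ is produced and active.
Autoinducer-2 is present, so SibL is inactive.
No repressor is bound and JalQ is active, so *sovU* is transcribed.
→ *sovU* is ON.
2 of the 4 genes are transcribed.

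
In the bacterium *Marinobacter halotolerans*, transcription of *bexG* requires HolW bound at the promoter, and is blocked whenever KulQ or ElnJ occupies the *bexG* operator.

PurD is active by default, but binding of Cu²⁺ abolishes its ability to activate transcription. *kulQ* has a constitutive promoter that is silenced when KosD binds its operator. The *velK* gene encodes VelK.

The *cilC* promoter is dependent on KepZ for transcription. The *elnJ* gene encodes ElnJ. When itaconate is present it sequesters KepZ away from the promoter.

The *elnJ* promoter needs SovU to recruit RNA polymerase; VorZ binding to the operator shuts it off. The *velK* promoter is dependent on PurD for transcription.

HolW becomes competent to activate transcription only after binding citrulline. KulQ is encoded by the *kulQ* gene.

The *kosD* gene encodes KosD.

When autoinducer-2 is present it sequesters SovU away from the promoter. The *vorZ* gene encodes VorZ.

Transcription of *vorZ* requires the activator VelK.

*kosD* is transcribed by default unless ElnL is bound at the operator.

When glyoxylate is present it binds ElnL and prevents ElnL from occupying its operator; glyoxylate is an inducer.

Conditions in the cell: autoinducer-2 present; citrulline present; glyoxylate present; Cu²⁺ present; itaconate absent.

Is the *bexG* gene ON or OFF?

ON

Glyoxylate is present, so ElnL is inactive.
With no repressor bound, *kosD* is transcribed.
So KosD is produced and active.
With repressor KosD bound, *kulQ* is not transcribed.
So KulQ is not produced.
Cu²⁺ is present, so PurD is inactive.
Required activator PurD is absent, so *velK* is not transcribed.
So VelK is not produced.
Required activator VelK is absent, so *vorZ* is not transcribed.
So VorZ is not produced.
Autoinducer-2 is present, so SovU is inactive.
Required activator SovU is absent, so *elnJ* is not transcribed.
So ElnJ is not produced.
Citrulline is present, so HolW is active.
No repressor is bound and HolW is active, so *bexG* is transcribed.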